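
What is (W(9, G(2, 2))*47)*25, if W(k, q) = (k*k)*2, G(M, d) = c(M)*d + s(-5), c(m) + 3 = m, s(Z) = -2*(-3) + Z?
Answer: 190350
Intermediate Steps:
s(Z) = 6 + Z
c(m) = -3 + m
G(M, d) = 1 + d*(-3 + M) (G(M, d) = (-3 + M)*d + (6 - 5) = d*(-3 + M) + 1 = 1 + d*(-3 + M))
W(k, q) = 2*k² (W(k, q) = k²*2 = 2*k²)
(W(9, G(2, 2))*47)*25 = ((2*9²)*47)*25 = ((2*81)*47)*25 = (162*47)*25 = 7614*25 = 190350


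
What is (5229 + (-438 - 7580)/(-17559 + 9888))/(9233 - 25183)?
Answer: -40119677/122352450 ≈ -0.32790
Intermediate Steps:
(5229 + (-438 - 7580)/(-17559 + 9888))/(9233 - 25183) = (5229 - 8018/(-7671))/(-15950) = (5229 - 8018*(-1/7671))*(-1/15950) = (5229 + 8018/7671)*(-1/15950) = (40119677/7671)*(-1/15950) = -40119677/122352450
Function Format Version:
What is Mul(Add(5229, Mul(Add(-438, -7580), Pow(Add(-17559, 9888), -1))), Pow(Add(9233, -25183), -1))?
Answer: Rational(-40119677, 122352450) ≈ -0.32790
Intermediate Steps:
Mul(Add(5229, Mul(Add(-438, -7580), Pow(Add(-17559, 9888), -1))), Pow(Add(9233, -25183), -1)) = Mul(Add(5229, Mul(-8018, Pow(-7671, -1))), Pow(-15950, -1)) = Mul(Add(5229, Mul(-8018, Rational(-1, 7671))), Rational(-1, 15950)) = Mul(Add(5229, Rational(8018, 7671)), Rational(-1, 15950)) = Mul(Rational(40119677, 7671), Rational(-1, 15950)) = Rational(-40119677, 122352450)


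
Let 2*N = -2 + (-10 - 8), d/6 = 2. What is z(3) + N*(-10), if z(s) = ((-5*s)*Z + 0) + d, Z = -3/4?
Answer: 493/4 ≈ 123.25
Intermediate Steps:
Z = -3/4 (Z = -3*1/4 = -3/4 ≈ -0.75000)
d = 12 (d = 6*2 = 12)
N = -10 (N = (-2 + (-10 - 8))/2 = (-2 - 18)/2 = (1/2)*(-20) = -10)
z(s) = 12 + 15*s/4 (z(s) = (-5*s*(-3/4) + 0) + 12 = (15*s/4 + 0) + 12 = 15*s/4 + 12 = 12 + 15*s/4)
z(3) + N*(-10) = (12 + (15/4)*3) - 10*(-10) = (12 + 45/4) + 100 = 93/4 + 100 = 493/4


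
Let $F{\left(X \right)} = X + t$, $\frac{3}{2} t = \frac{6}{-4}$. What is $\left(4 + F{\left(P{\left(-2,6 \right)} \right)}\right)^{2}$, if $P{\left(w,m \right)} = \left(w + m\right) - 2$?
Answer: $25$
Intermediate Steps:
$P{\left(w,m \right)} = -2 + m + w$ ($P{\left(w,m \right)} = \left(m + w\right) - 2 = -2 + m + w$)
$t = -1$ ($t = \frac{2 \frac{6}{-4}}{3} = \frac{2 \cdot 6 \left(- \frac{1}{4}\right)}{3} = \frac{2}{3} \left(- \frac{3}{2}\right) = -1$)
$F{\left(X \right)} = -1 + X$ ($F{\left(X \right)} = X - 1 = -1 + X$)
$\left(4 + F{\left(P{\left(-2,6 \right)} \right)}\right)^{2} = \left(4 - -1\right)^{2} = \left(4 + \left(-1 + 2\right)\right)^{2} = \left(4 + 1\right)^{2} = 5^{2} = 25$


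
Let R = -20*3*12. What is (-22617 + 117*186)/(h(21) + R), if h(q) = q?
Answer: 285/233 ≈ 1.2232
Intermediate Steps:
R = -720 (R = -60*12 = -720)
(-22617 + 117*186)/(h(21) + R) = (-22617 + 117*186)/(21 - 720) = (-22617 + 21762)/(-699) = -855*(-1/699) = 285/233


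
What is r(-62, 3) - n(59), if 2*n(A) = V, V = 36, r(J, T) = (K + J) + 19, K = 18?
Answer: -43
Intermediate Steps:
r(J, T) = 37 + J (r(J, T) = (18 + J) + 19 = 37 + J)
n(A) = 18 (n(A) = (½)*36 = 18)
r(-62, 3) - n(59) = (37 - 62) - 1*18 = -25 - 18 = -43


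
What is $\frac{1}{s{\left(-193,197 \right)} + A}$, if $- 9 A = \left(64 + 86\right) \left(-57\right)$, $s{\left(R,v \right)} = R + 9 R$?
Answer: $- \frac{1}{980} \approx -0.0010204$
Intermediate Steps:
$s{\left(R,v \right)} = 10 R$
$A = 950$ ($A = - \frac{\left(64 + 86\right) \left(-57\right)}{9} = - \frac{150 \left(-57\right)}{9} = \left(- \frac{1}{9}\right) \left(-8550\right) = 950$)
$\frac{1}{s{\left(-193,197 \right)} + A} = \frac{1}{10 \left(-193\right) + 950} = \frac{1}{-1930 + 950} = \frac{1}{-980} = - \frac{1}{980}$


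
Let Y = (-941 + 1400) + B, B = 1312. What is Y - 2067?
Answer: -296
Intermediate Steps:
Y = 1771 (Y = (-941 + 1400) + 1312 = 459 + 1312 = 1771)
Y - 2067 = 1771 - 2067 = -296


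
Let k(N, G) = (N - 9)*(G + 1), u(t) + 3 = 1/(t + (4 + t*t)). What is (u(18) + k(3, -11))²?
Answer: 388996729/119716 ≈ 3249.3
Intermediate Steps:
u(t) = -3 + 1/(4 + t + t²) (u(t) = -3 + 1/(t + (4 + t*t)) = -3 + 1/(t + (4 + t²)) = -3 + 1/(4 + t + t²))
k(N, G) = (1 + G)*(-9 + N) (k(N, G) = (-9 + N)*(1 + G) = (1 + G)*(-9 + N))
(u(18) + k(3, -11))² = ((-11 - 3*18 - 3*18²)/(4 + 18 + 18²) + (-9 + 3 - 9*(-11) - 11*3))² = ((-11 - 54 - 3*324)/(4 + 18 + 324) + (-9 + 3 + 99 - 33))² = ((-11 - 54 - 972)/346 + 60)² = ((1/346)*(-1037) + 60)² = (-1037/346 + 60)² = (19723/346)² = 388996729/119716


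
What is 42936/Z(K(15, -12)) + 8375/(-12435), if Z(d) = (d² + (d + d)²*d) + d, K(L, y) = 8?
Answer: 12903854/659055 ≈ 19.579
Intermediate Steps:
Z(d) = d + d² + 4*d³ (Z(d) = (d² + (2*d)²*d) + d = (d² + (4*d²)*d) + d = (d² + 4*d³) + d = d + d² + 4*d³)
42936/Z(K(15, -12)) + 8375/(-12435) = 42936/((8*(1 + 8 + 4*8²))) + 8375/(-12435) = 42936/((8*(1 + 8 + 4*64))) + 8375*(-1/12435) = 42936/((8*(1 + 8 + 256))) - 1675/2487 = 42936/((8*265)) - 1675/2487 = 42936/2120 - 1675/2487 = 42936*(1/2120) - 1675/2487 = 5367/265 - 1675/2487 = 12903854/659055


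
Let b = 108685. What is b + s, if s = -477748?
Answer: -369063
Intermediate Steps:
b + s = 108685 - 477748 = -369063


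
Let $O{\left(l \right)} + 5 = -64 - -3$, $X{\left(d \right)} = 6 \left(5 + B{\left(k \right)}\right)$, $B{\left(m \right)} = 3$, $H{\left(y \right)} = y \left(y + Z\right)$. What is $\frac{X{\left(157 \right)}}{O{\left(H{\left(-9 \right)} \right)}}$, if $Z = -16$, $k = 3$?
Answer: $- \frac{8}{11} \approx -0.72727$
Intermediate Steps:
$H{\left(y \right)} = y \left(-16 + y\right)$ ($H{\left(y \right)} = y \left(y - 16\right) = y \left(-16 + y\right)$)
$X{\left(d \right)} = 48$ ($X{\left(d \right)} = 6 \left(5 + 3\right) = 6 \cdot 8 = 48$)
$O{\left(l \right)} = -66$ ($O{\left(l \right)} = -5 - 61 = -66$)
$\frac{X{\left(157 \right)}}{O{\left(H{\left(-9 \right)} \right)}} = \frac{48}{-66} = 48 \left(- \frac{1}{66}\right) = - \frac{8}{11}$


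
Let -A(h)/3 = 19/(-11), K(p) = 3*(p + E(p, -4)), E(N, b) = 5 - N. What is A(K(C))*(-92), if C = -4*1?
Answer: -5244/11 ≈ -476.73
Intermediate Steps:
C = -4
K(p) = 15 (K(p) = 3*(p + (5 - p)) = 3*5 = 15)
A(h) = 57/11 (A(h) = -57/(-11) = -57*(-1)/11 = -3*(-19/11) = 57/11)
A(K(C))*(-92) = (57/11)*(-92) = -5244/11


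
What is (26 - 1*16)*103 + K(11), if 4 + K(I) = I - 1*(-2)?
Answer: 1039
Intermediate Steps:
K(I) = -2 + I (K(I) = -4 + (I - 1*(-2)) = -4 + (I + 2) = -4 + (2 + I) = -2 + I)
(26 - 1*16)*103 + K(11) = (26 - 1*16)*103 + (-2 + 11) = (26 - 16)*103 + 9 = 10*103 + 9 = 1030 + 9 = 1039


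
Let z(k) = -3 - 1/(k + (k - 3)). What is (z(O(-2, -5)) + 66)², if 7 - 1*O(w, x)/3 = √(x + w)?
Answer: 4*(464184*√7 + 1257937*I)/(9*(52*√7 + 141*I)) ≈ 3966.2 - 1.1277*I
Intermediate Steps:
O(w, x) = 21 - 3*√(w + x) (O(w, x) = 21 - 3*√(x + w) = 21 - 3*√(w + x))
z(k) = -3 - 1/(-3 + 2*k) (z(k) = -3 - 1/(k + (-3 + k)) = -3 - 1/(-3 + 2*k))
(z(O(-2, -5)) + 66)² = (2*(4 - 3*(21 - 3*√(-2 - 5)))/(-3 + 2*(21 - 3*√(-2 - 5))) + 66)² = (2*(4 - 3*(21 - 3*I*√7))/(-3 + 2*(21 - 3*I*√7)) + 66)² = (2*(4 + (-63 + 9*I*√7))/(-3 + (42 - 6*I*√7)) + 66)² = (2*(-59 + 9*I*√7)/(39 - 6*I*√7) + 66)² = (66 + 2*(-59 + 9*I*√7)/(39 - 6*I*√7))²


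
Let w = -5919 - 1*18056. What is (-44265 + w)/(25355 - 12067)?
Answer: -8530/1661 ≈ -5.1355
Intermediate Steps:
w = -23975 (w = -5919 - 18056 = -23975)
(-44265 + w)/(25355 - 12067) = (-44265 - 23975)/(25355 - 12067) = -68240/13288 = -68240*1/13288 = -8530/1661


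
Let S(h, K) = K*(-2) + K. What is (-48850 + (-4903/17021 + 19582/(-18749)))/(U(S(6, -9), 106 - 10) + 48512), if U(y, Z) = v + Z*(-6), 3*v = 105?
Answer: -15589765943219/15308828316859 ≈ -1.0184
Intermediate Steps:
v = 35 (v = (1/3)*105 = 35)
S(h, K) = -K (S(h, K) = -2*K + K = -K)
U(y, Z) = 35 - 6*Z (U(y, Z) = 35 + Z*(-6) = 35 - 6*Z)
(-48850 + (-4903/17021 + 19582/(-18749)))/(U(S(6, -9), 106 - 10) + 48512) = (-48850 + (-4903/17021 + 19582/(-18749)))/((35 - 6*(106 - 10)) + 48512) = (-48850 + (-4903*1/17021 + 19582*(-1/18749)))/((35 - 6*96) + 48512) = (-48850 + (-4903/17021 - 19582/18749))/((35 - 576) + 48512) = (-48850 - 425231569/319126729)/(-541 + 48512) = -15589765943219/319126729/47971 = -15589765943219/319126729*1/47971 = -15589765943219/15308828316859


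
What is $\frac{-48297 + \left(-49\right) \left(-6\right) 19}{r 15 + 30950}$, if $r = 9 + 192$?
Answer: $- \frac{42711}{33965} \approx -1.2575$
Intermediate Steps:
$r = 201$
$\frac{-48297 + \left(-49\right) \left(-6\right) 19}{r 15 + 30950} = \frac{-48297 + \left(-49\right) \left(-6\right) 19}{201 \cdot 15 + 30950} = \frac{-48297 + 294 \cdot 19}{3015 + 30950} = \frac{-48297 + 5586}{33965} = \left(-42711\right) \frac{1}{33965} = - \frac{42711}{33965}$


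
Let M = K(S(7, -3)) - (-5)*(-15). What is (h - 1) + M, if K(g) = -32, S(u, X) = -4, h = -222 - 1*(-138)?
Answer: -192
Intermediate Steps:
h = -84 (h = -222 + 138 = -84)
M = -107 (M = -32 - (-5)*(-15) = -32 - 1*75 = -32 - 75 = -107)
(h - 1) + M = (-84 - 1) - 107 = -85 - 107 = -192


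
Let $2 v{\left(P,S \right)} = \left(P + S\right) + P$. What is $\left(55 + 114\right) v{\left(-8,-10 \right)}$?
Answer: $-2197$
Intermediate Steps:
$v{\left(P,S \right)} = P + \frac{S}{2}$ ($v{\left(P,S \right)} = \frac{\left(P + S\right) + P}{2} = \frac{S + 2 P}{2} = P + \frac{S}{2}$)
$\left(55 + 114\right) v{\left(-8,-10 \right)} = \left(55 + 114\right) \left(-8 + \frac{1}{2} \left(-10\right)\right) = 169 \left(-8 - 5\right) = 169 \left(-13\right) = -2197$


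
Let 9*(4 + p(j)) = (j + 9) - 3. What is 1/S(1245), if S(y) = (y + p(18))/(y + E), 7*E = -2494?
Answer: 18663/26117 ≈ 0.71459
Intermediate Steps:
E = -2494/7 (E = (⅐)*(-2494) = -2494/7 ≈ -356.29)
p(j) = -10/3 + j/9 (p(j) = -4 + ((j + 9) - 3)/9 = -4 + ((9 + j) - 3)/9 = -4 + (6 + j)/9 = -4 + (⅔ + j/9) = -10/3 + j/9)
S(y) = (-4/3 + y)/(-2494/7 + y) (S(y) = (y + (-10/3 + (⅑)*18))/(y - 2494/7) = (y + (-10/3 + 2))/(-2494/7 + y) = (y - 4/3)/(-2494/7 + y) = (-4/3 + y)/(-2494/7 + y))
1/S(1245) = 1/(7*(-4 + 3*1245)/(3*(-2494 + 7*1245))) = 1/(7*(-4 + 3735)/(3*(-2494 + 8715))) = 1/((7/3)*3731/6221) = 1/((7/3)*(1/6221)*3731) = 1/(26117/18663) = 18663/26117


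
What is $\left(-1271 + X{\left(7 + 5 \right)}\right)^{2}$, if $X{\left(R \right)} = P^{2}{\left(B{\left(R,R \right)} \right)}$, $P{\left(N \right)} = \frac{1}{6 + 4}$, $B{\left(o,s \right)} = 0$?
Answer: $\frac{16154155801}{10000} \approx 1.6154 \cdot 10^{6}$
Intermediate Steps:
$P{\left(N \right)} = \frac{1}{10}$
$X{\left(R \right)} = \frac{1}{100}$ ($X{\left(R \right)} = \left(\frac{1}{10}\right)^{2} = \frac{1}{100}$)
$\left(-1271 + X{\left(7 + 5 \right)}\right)^{2} = \left(-1271 + \frac{1}{100}\right)^{2} = \left(- \frac{127099}{100}\right)^{2} = \frac{16154155801}{10000}$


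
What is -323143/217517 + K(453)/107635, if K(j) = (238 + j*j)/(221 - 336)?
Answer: -19351963386/12882444325 ≈ -1.5022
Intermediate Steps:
K(j) = -238/115 - j**2/115 (K(j) = (238 + j**2)/(-115) = (238 + j**2)*(-1/115) = -238/115 - j**2/115)
-323143/217517 + K(453)/107635 = -323143/217517 + (-238/115 - 1/115*453**2)/107635 = -323143*1/217517 + (-238/115 - 1/115*205209)*(1/107635) = -323143/217517 + (-238/115 - 205209/115)*(1/107635) = -323143/217517 - 205447/115*1/107635 = -323143/217517 - 983/59225 = -19351963386/12882444325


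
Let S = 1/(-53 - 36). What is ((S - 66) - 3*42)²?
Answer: 292033921/7921 ≈ 36868.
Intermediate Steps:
S = -1/89 (S = 1/(-89) = -1/89 ≈ -0.011236)
((S - 66) - 3*42)² = ((-1/89 - 66) - 3*42)² = (-5875/89 - 126)² = (-17089/89)² = 292033921/7921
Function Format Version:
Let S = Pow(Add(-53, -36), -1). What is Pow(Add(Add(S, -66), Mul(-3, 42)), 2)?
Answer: Rational(292033921, 7921) ≈ 36868.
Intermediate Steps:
S = Rational(-1, 89) (S = Pow(-89, -1) = Rational(-1, 89) ≈ -0.011236)
Pow(Add(Add(S, -66), Mul(-3, 42)), 2) = Pow(Add(Add(Rational(-1, 89), -66), Mul(-3, 42)), 2) = Pow(Add(Rational(-5875, 89), -126), 2) = Pow(Rational(-17089, 89), 2) = Rational(292033921, 7921)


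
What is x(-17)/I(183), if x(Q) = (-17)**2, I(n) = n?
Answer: 289/183 ≈ 1.5792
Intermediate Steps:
x(Q) = 289
x(-17)/I(183) = 289/183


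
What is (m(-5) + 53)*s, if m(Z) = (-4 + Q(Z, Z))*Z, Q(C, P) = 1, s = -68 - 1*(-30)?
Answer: -2584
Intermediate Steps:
s = -38 (s = -68 + 30 = -38)
m(Z) = -3*Z (m(Z) = (-4 + 1)*Z = -3*Z)
(m(-5) + 53)*s = (-3*(-5) + 53)*(-38) = (15 + 53)*(-38) = 68*(-38) = -2584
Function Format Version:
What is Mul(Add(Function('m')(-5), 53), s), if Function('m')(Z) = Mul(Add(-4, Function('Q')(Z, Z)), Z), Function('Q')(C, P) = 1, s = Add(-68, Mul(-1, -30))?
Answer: -2584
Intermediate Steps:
s = -38 (s = Add(-68, 30) = -38)
Function('m')(Z) = Mul(-3, Z) (Function('m')(Z) = Mul(Add(-4, 1), Z) = Mul(-3, Z))
Mul(Add(Function('m')(-5), 53), s) = Mul(Add(Mul(-3, -5), 53), -38) = Mul(Add(15, 53), -38) = Mul(68, -38) = -2584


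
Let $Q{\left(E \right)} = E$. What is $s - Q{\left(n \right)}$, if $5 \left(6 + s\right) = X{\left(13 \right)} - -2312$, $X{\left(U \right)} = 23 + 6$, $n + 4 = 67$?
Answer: $\frac{1996}{5} \approx 399.2$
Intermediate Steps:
$n = 63$ ($n = -4 + 67 = 63$)
$X{\left(U \right)} = 29$
$s = \frac{2311}{5}$ ($s = -6 + \frac{29 - -2312}{5} = -6 + \frac{29 + 2312}{5} = -6 + \frac{1}{5} \cdot 2341 = -6 + \frac{2341}{5} = \frac{2311}{5} \approx 462.2$)
$s - Q{\left(n \right)} = \frac{2311}{5} - 63 = \frac{1996}{5}$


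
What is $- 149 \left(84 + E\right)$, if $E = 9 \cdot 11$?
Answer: $-27267$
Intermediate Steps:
$E = 99$
$- 149 \left(84 + E\right) = - 149 \left(84 + 99\right) = \left(-149\right) 183 = -27267$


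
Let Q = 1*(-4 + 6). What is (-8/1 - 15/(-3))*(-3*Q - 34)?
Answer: 120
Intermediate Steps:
Q = 2 (Q = 1*2 = 2)
(-8/1 - 15/(-3))*(-3*Q - 34) = (-8/1 - 15/(-3))*(-3*2 - 34) = (-8*1 - 15*(-1/3))*(-6 - 34) = (-8 + 5)*(-40) = -3*(-40) = 120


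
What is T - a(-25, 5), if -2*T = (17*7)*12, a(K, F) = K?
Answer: -689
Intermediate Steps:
T = -714 (T = -17*7*12/2 = -119*12/2 = -½*1428 = -714)
T - a(-25, 5) = -714 - 1*(-25) = -714 + 25 = -689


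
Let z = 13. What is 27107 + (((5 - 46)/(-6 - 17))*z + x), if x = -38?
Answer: 623120/23 ≈ 27092.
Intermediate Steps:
27107 + (((5 - 46)/(-6 - 17))*z + x) = 27107 + (((5 - 46)/(-6 - 17))*13 - 38) = 27107 + (-41/(-23)*13 - 38) = 27107 + (-41*(-1/23)*13 - 38) = 27107 + ((41/23)*13 - 38) = 27107 + (533/23 - 38) = 27107 - 341/23 = 623120/23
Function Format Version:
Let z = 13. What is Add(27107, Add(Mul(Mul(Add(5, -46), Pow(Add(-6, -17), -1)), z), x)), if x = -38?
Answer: Rational(623120, 23) ≈ 27092.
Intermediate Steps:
Add(27107, Add(Mul(Mul(Add(5, -46), Pow(Add(-6, -17), -1)), z), x)) = Add(27107, Add(Mul(Mul(Add(5, -46), Pow(Add(-6, -17), -1)), 13), -38)) = Add(27107, Add(Mul(Mul(-41, Pow(-23, -1)), 13), -38)) = Add(27107, Add(Mul(Mul(-41, Rational(-1, 23)), 13), -38)) = Add(27107, Add(Mul(Rational(41, 23), 13), -38)) = Add(27107, Add(Rational(533, 23), -38)) = Add(27107, Rational(-341, 23)) = Rational(623120, 23)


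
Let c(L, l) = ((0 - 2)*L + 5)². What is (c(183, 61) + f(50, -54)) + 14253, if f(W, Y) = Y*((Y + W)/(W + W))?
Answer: 3614404/25 ≈ 1.4458e+5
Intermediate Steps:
f(W, Y) = Y*(W + Y)/(2*W) (f(W, Y) = Y*((W + Y)/((2*W))) = Y*((W + Y)*(1/(2*W))) = Y*((W + Y)/(2*W)) = Y*(W + Y)/(2*W))
c(L, l) = (5 - 2*L)² (c(L, l) = (-2*L + 5)² = (5 - 2*L)²)
(c(183, 61) + f(50, -54)) + 14253 = ((-5 + 2*183)² + (½)*(-54)*(50 - 54)/50) + 14253 = ((-5 + 366)² + (½)*(-54)*(1/50)*(-4)) + 14253 = (361² + 54/25) + 14253 = (130321 + 54/25) + 14253 = 3258079/25 + 14253 = 3614404/25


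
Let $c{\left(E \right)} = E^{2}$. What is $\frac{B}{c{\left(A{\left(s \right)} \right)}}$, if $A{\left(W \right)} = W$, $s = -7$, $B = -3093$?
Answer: $- \frac{3093}{49} \approx -63.122$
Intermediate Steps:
$\frac{B}{c{\left(A{\left(s \right)} \right)}} = - \frac{3093}{\left(-7\right)^{2}} = - \frac{3093}{49}$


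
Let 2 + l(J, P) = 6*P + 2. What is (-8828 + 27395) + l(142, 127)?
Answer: 19329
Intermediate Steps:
l(J, P) = 6*P (l(J, P) = -2 + (6*P + 2) = -2 + (2 + 6*P) = 6*P)
(-8828 + 27395) + l(142, 127) = (-8828 + 27395) + 6*127 = 18567 + 762 = 19329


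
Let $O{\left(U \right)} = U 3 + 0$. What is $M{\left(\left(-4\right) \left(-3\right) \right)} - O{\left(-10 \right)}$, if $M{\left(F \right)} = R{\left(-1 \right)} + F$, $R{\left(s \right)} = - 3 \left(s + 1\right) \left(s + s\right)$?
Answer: $42$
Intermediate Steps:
$R{\left(s \right)} = - 6 s \left(1 + s\right)$ ($R{\left(s \right)} = - 3 \left(1 + s\right) 2 s = - 3 \cdot 2 s \left(1 + s\right) = - 6 s \left(1 + s\right)$)
$O{\left(U \right)} = 3 U$ ($O{\left(U \right)} = 3 U + 0 = 3 U$)
$M{\left(F \right)} = F$ ($M{\left(F \right)} = \left(-6\right) \left(-1\right) \left(1 - 1\right) + F = \left(-6\right) \left(-1\right) 0 + F = 0 + F = F$)
$M{\left(\left(-4\right) \left(-3\right) \right)} - O{\left(-10 \right)} = \left(-4\right) \left(-3\right) - 3 \left(-10\right) = 12 - -30 = 12 + 30 = 42$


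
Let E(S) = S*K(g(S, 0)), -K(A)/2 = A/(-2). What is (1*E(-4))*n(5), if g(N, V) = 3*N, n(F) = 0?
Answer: 0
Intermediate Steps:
K(A) = A (K(A) = -2*A/(-2) = -2*A*(-1)/2 = -(-1)*A = A)
E(S) = 3*S**2 (E(S) = S*(3*S) = 3*S**2)
(1*E(-4))*n(5) = (1*(3*(-4)**2))*0 = (1*(3*16))*0 = (1*48)*0 = 48*0 = 0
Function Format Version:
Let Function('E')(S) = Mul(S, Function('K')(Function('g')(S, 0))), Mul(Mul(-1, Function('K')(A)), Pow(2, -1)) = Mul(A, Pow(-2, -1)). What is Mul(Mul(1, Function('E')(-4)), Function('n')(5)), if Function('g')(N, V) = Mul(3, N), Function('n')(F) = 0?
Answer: 0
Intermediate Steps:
Function('K')(A) = A (Function('K')(A) = Mul(-2, Mul(A, Pow(-2, -1))) = Mul(-2, Mul(A, Rational(-1, 2))) = Mul(-2, Mul(Rational(-1, 2), A)) = A)
Function('E')(S) = Mul(3, Pow(S, 2)) (Function('E')(S) = Mul(S, Mul(3, S)) = Mul(3, Pow(S, 2)))
Mul(Mul(1, Function('E')(-4)), Function('n')(5)) = Mul(Mul(1, Mul(3, Pow(-4, 2))), 0) = Mul(Mul(1, Mul(3, 16)), 0) = Mul(Mul(1, 48), 0) = Mul(48, 0) = 0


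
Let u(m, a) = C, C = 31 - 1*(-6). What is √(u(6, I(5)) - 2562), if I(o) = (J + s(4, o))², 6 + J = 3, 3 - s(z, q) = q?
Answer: 5*I*√101 ≈ 50.249*I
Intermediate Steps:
s(z, q) = 3 - q
C = 37 (C = 31 + 6 = 37)
J = -3 (J = -6 + 3 = -3)
I(o) = o² (I(o) = (-3 + (3 - o))² = (-o)² = o²)
u(m, a) = 37
√(u(6, I(5)) - 2562) = √(37 - 2562) = √(-2525) = 5*I*√101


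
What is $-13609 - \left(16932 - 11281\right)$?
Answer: $-19260$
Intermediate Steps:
$-13609 - \left(16932 - 11281\right) = -13609 - 5651 = -19260$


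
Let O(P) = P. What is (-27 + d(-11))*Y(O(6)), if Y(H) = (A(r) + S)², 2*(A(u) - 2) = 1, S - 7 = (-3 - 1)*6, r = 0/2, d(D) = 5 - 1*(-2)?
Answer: -4205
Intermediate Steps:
d(D) = 7 (d(D) = 5 + 2 = 7)
r = 0 (r = 0*(½) = 0)
S = -17 (S = 7 + (-3 - 1)*6 = 7 - 4*6 = 7 - 24 = -17)
A(u) = 5/2 (A(u) = 2 + (½)*1 = 2 + ½ = 5/2)
Y(H) = 841/4 (Y(H) = (5/2 - 17)² = (-29/2)² = 841/4)
(-27 + d(-11))*Y(O(6)) = (-27 + 7)*(841/4) = -20*841/4 = -4205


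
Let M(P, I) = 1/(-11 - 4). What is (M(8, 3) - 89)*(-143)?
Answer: 191048/15 ≈ 12737.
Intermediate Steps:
M(P, I) = -1/15 (M(P, I) = 1/(-15) = -1/15)
(M(8, 3) - 89)*(-143) = (-1/15 - 89)*(-143) = -1336/15*(-143) = 191048/15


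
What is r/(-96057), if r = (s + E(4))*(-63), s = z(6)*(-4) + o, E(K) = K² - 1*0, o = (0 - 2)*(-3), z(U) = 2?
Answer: 98/10673 ≈ 0.0091821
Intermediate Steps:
o = 6 (o = -2*(-3) = 6)
E(K) = K² (E(K) = K² + 0 = K²)
s = -2 (s = 2*(-4) + 6 = -8 + 6 = -2)
r = -882 (r = (-2 + 4²)*(-63) = (-2 + 16)*(-63) = 14*(-63) = -882)
r/(-96057) = -882/(-96057) = -882*(-1/96057) = 98/10673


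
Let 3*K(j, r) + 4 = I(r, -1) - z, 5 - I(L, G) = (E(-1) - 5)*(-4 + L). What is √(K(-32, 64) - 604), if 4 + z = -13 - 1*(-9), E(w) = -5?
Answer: I*√401 ≈ 20.025*I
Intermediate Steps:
I(L, G) = -35 + 10*L (I(L, G) = 5 - (-5 - 5)*(-4 + L) = 5 - (-10)*(-4 + L) = 5 - (40 - 10*L) = 5 + (-40 + 10*L) = -35 + 10*L)
z = -8 (z = -4 + (-13 - 1*(-9)) = -4 + (-13 + 9) = -4 - 4 = -8)
K(j, r) = -31/3 + 10*r/3 (K(j, r) = -4/3 + ((-35 + 10*r) - 1*(-8))/3 = -4/3 + ((-35 + 10*r) + 8)/3 = -4/3 + (-27 + 10*r)/3 = -4/3 + (-9 + 10*r/3) = -31/3 + 10*r/3)
√(K(-32, 64) - 604) = √((-31/3 + (10/3)*64) - 604) = √((-31/3 + 640/3) - 604) = √(203 - 604) = √(-401) = I*√401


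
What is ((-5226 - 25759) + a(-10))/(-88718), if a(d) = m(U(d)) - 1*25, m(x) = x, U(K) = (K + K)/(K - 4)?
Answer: 108530/310513 ≈ 0.34952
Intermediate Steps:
U(K) = 2*K/(-4 + K) (U(K) = (2*K)/(-4 + K) = 2*K/(-4 + K))
a(d) = -25 + 2*d/(-4 + d) (a(d) = 2*d/(-4 + d) - 1*25 = 2*d/(-4 + d) - 25 = -25 + 2*d/(-4 + d))
((-5226 - 25759) + a(-10))/(-88718) = ((-5226 - 25759) + (100 - 23*(-10))/(-4 - 10))/(-88718) = (-30985 + (100 + 230)/(-14))*(-1/88718) = (-30985 - 1/14*330)*(-1/88718) = (-30985 - 165/7)*(-1/88718) = -217060/7*(-1/88718) = 108530/310513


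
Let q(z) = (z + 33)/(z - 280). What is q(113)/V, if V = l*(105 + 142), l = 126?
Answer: -73/2598687 ≈ -2.8091e-5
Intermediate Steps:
V = 31122 (V = 126*(105 + 142) = 126*247 = 31122)
q(z) = (33 + z)/(-280 + z)
q(113)/V = ((33 + 113)/(-280 + 113))/31122 = (146/(-167))*(1/31122) = -1/167*146*(1/31122) = -146/167*1/31122 = -73/2598687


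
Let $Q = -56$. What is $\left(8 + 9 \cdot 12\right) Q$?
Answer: $-6496$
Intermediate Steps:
$\left(8 + 9 \cdot 12\right) Q = \left(8 + 9 \cdot 12\right) \left(-56\right) = \left(8 + 108\right) \left(-56\right) = 116 \left(-56\right) = -6496$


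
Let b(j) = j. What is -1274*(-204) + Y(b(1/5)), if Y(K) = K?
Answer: 1299481/5 ≈ 2.5990e+5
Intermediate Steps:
-1274*(-204) + Y(b(1/5)) = -1274*(-204) + 1/5 = 259896 + 1/5 = 1299481/5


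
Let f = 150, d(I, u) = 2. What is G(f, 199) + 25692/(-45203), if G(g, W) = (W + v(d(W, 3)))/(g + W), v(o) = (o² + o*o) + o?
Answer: 480919/15775847 ≈ 0.030484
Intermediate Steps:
v(o) = o + 2*o² (v(o) = (o² + o²) + o = 2*o² + o = o + 2*o²)
G(g, W) = (10 + W)/(W + g) (G(g, W) = (W + 2*(1 + 2*2))/(g + W) = (W + 2*(1 + 4))/(W + g) = (W + 2*5)/(W + g) = (W + 10)/(W + g) = (10 + W)/(W + g))
G(f, 199) + 25692/(-45203) = (10 + 199)/(199 + 150) + 25692/(-45203) = 209/349 + 25692*(-1/45203) = (1/349)*209 - 25692/45203 = 209/349 - 25692/45203 = 480919/15775847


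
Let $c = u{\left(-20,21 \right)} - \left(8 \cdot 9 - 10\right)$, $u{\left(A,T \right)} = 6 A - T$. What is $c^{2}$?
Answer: $41209$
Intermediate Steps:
$u{\left(A,T \right)} = - T + 6 A$
$c = -203$ ($c = \left(\left(-1\right) 21 + 6 \left(-20\right)\right) - \left(8 \cdot 9 - 10\right) = \left(-21 - 120\right) - \left(72 - 10\right) = -141 - 62 = -203$)
$c^{2} = \left(-203\right)^{2} = 41209$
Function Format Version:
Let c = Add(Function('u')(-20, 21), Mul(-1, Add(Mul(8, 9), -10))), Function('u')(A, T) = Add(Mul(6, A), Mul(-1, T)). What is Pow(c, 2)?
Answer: 41209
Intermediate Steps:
Function('u')(A, T) = Add(Mul(-1, T), Mul(6, A))
c = -203 (c = Add(Add(Mul(-1, 21), Mul(6, -20)), Mul(-1, Add(Mul(8, 9), -10))) = Add(Add(-21, -120), Mul(-1, Add(72, -10))) = Add(-141, Mul(-1, 62)) = Add(-141, -62) = -203)
Pow(c, 2) = Pow(-203, 2) = 41209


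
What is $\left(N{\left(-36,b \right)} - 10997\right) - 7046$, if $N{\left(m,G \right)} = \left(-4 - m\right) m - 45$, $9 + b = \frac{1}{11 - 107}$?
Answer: $-19240$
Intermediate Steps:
$b = - \frac{865}{96}$ ($b = -9 + \frac{1}{11 - 107} = -9 + \frac{1}{-96} = -9 - \frac{1}{96} = - \frac{865}{96} \approx -9.0104$)
$N{\left(m,G \right)} = -45 + m \left(-4 - m\right)$ ($N{\left(m,G \right)} = m \left(-4 - m\right) - 45 = -45 + m \left(-4 - m\right)$)
$\left(N{\left(-36,b \right)} - 10997\right) - 7046 = \left(\left(-45 - \left(-36\right)^{2} - -144\right) - 10997\right) - 7046 = \left(\left(-45 - 1296 + 144\right) - 10997\right) - 7046 = \left(-1197 - 10997\right) - 7046 = -12194 - 7046 = -19240$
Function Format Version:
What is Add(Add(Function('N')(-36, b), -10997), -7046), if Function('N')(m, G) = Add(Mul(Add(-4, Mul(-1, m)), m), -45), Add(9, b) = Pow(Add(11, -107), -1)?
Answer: -19240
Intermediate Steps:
b = Rational(-865, 96) (b = Add(-9, Pow(Add(11, -107), -1)) = Add(-9, Pow(-96, -1)) = Add(-9, Rational(-1, 96)) = Rational(-865, 96) ≈ -9.0104)
Function('N')(m, G) = Add(-45, Mul(m, Add(-4, Mul(-1, m)))) (Function('N')(m, G) = Add(Mul(m, Add(-4, Mul(-1, m))), -45) = Add(-45, Mul(m, Add(-4, Mul(-1, m)))))
Add(Add(Function('N')(-36, b), -10997), -7046) = Add(Add(Add(-45, Mul(-1, Pow(-36, 2)), Mul(-4, -36)), -10997), -7046) = Add(Add(Add(-45, Mul(-1, 1296), 144), -10997), -7046) = Add(Add(Add(-45, -1296, 144), -10997), -7046) = Add(Add(-1197, -10997), -7046) = Add(-12194, -7046) = -19240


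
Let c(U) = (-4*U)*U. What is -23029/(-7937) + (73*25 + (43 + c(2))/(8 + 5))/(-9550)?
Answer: 1335265363/492689275 ≈ 2.7102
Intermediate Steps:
c(U) = -4*U²
-23029/(-7937) + (73*25 + (43 + c(2))/(8 + 5))/(-9550) = -23029/(-7937) + (73*25 + (43 - 4*2²)/(8 + 5))/(-9550) = -23029*(-1/7937) + (1825 + (43 - 4*4)/13)*(-1/9550) = 23029/7937 + (1825 + (43 - 16)*(1/13))*(-1/9550) = 23029/7937 + (1825 + 27*(1/13))*(-1/9550) = 23029/7937 + (1825 + 27/13)*(-1/9550) = 23029/7937 + (23752/13)*(-1/9550) = 23029/7937 - 11876/62075 = 1335265363/492689275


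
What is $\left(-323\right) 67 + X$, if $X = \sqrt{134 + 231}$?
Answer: $-21641 + \sqrt{365} \approx -21622.0$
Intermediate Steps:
$X = \sqrt{365} \approx 19.105$
$\left(-323\right) 67 + X = \left(-323\right) 67 + \sqrt{365} = -21641 + \sqrt{365}$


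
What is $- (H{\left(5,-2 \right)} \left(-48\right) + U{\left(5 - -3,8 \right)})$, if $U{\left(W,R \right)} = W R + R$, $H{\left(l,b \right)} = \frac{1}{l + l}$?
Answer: $- \frac{336}{5} \approx -67.2$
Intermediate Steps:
$H{\left(l,b \right)} = \frac{1}{2 l}$
$U{\left(W,R \right)} = R + R W$ ($U{\left(W,R \right)} = R W + R = R + R W$)
$- (H{\left(5,-2 \right)} \left(-48\right) + U{\left(5 - -3,8 \right)}) = - (\frac{1}{2 \cdot 5} \left(-48\right) + 8 \left(1 + \left(5 - -3\right)\right)) = - (\frac{1}{2} \cdot \frac{1}{5} \left(-48\right) + 8 \left(1 + \left(5 + 3\right)\right)) = - (\frac{1}{10} \left(-48\right) + 8 \left(1 + 8\right)) = - (- \frac{24}{5} + 8 \cdot 9) = - (- \frac{24}{5} + 72) = \left(-1\right) \frac{336}{5} = - \frac{336}{5}$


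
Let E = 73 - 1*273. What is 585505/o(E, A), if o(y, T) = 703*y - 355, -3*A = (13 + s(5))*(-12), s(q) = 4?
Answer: -117101/28191 ≈ -4.1538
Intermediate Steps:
A = 68 (A = -(13 + 4)*(-12)/3 = -17*(-12)/3 = -⅓*(-204) = 68)
E = -200 (E = 73 - 273 = -200)
o(y, T) = -355 + 703*y
585505/o(E, A) = 585505/(-355 + 703*(-200)) = 585505/(-355 - 140600) = 585505/(-140955) = 585505*(-1/140955) = -117101/28191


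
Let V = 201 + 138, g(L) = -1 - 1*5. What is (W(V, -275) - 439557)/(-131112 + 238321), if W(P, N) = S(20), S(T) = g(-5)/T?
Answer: -4395573/1072090 ≈ -4.1000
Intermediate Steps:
g(L) = -6 (g(L) = -1 - 5 = -6)
V = 339
S(T) = -6/T
W(P, N) = -3/10 (W(P, N) = -6/20 = -6*1/20 = -3/10)
(W(V, -275) - 439557)/(-131112 + 238321) = (-3/10 - 439557)/(-131112 + 238321) = -4395573/10/107209 = -4395573/10*1/107209 = -4395573/1072090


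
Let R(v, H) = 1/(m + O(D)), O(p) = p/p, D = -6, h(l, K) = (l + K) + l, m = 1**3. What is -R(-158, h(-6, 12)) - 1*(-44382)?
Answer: 88763/2 ≈ 44382.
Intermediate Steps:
m = 1
h(l, K) = K + 2*l (h(l, K) = (K + l) + l = K + 2*l)
O(p) = 1
R(v, H) = 1/2 (R(v, H) = 1/(1 + 1) = 1/2)
-R(-158, h(-6, 12)) - 1*(-44382) = -1*1/2 - 1*(-44382) = -1/2 + 44382 = 88763/2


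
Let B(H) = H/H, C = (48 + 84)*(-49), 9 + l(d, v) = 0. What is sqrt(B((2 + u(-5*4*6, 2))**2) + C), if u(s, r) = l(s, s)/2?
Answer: I*sqrt(6467) ≈ 80.418*I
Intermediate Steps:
l(d, v) = -9 (l(d, v) = -9 + 0 = -9)
C = -6468 (C = 132*(-49) = -6468)
u(s, r) = -9/2
B(H) = 1
sqrt(B((2 + u(-5*4*6, 2))**2) + C) = sqrt(1 - 6468) = sqrt(-6467) = I*sqrt(6467)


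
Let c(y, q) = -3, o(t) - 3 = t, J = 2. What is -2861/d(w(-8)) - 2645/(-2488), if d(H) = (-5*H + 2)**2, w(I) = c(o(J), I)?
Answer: -6353763/719032 ≈ -8.8365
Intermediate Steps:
o(t) = 3 + t
w(I) = -3
d(H) = (2 - 5*H)**2
-2861/d(w(-8)) - 2645/(-2488) = -2861/(-2 + 5*(-3))**2 - 2645/(-2488) = -2861/(-2 - 15)**2 - 2645*(-1/2488) = -2861/((-17)**2) + 2645/2488 = -2861/289 + 2645/2488 = -6353763/719032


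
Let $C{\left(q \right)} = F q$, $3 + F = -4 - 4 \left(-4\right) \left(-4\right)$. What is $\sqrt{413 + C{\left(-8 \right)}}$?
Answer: $3 \sqrt{109} \approx 31.321$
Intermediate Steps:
$F = -71$ ($F = -3 - \left(4 + 4 \left(-4\right) \left(-4\right)\right) = -3 - \left(4 - -64\right) = -3 - 68 = -71$)
$C{\left(q \right)} = - 71 q$
$\sqrt{413 + C{\left(-8 \right)}} = \sqrt{413 - -568} = \sqrt{413 + 568} = \sqrt{981} = 3 \sqrt{109}$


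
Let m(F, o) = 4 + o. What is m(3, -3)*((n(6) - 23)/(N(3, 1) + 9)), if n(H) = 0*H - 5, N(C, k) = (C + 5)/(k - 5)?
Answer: -4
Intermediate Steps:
N(C, k) = (5 + C)/(-5 + k)
n(H) = -5 (n(H) = 0 - 5 = -5)
m(3, -3)*((n(6) - 23)/(N(3, 1) + 9)) = (4 - 3)*((-5 - 23)/((5 + 3)/(-5 + 1) + 9)) = 1*(-28/(8/(-4) + 9)) = 1*(-28/(-¼*8 + 9)) = 1*(-28/(-2 + 9)) = 1*(-28/7) = 1*(-28*⅐) = 1*(-4) = -4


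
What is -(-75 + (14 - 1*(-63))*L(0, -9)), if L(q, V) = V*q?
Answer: 75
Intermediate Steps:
-(-75 + (14 - 1*(-63))*L(0, -9)) = -(-75 + (14 - 1*(-63))*(-9*0)) = -(-75 + (14 + 63)*0) = -(-75 + 77*0) = -(-75 + 0) = -1*(-75) = 75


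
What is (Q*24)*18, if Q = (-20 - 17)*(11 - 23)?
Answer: 191808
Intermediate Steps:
Q = 444 (Q = -37*(-12) = 444)
(Q*24)*18 = (444*24)*18 = 10656*18 = 191808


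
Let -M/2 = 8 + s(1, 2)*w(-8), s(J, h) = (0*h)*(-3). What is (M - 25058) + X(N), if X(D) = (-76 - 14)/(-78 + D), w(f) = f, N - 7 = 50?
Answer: -175488/7 ≈ -25070.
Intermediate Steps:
s(J, h) = 0 (s(J, h) = 0*(-3) = 0)
N = 57 (N = 7 + 50 = 57)
X(D) = -90/(-78 + D)
M = -16 (M = -2*(8 + 0*(-8)) = -2*(8 + 0) = -2*8 = -16)
(M - 25058) + X(N) = (-16 - 25058) - 90/(-78 + 57) = -25074 - 90/(-21) = -25074 - 90*(-1/21) = -25074 + 30/7 = -175488/7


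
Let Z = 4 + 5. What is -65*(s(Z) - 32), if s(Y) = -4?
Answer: 2340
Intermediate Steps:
Z = 9
-65*(s(Z) - 32) = -65*(-4 - 32) = -65*(-36) = 2340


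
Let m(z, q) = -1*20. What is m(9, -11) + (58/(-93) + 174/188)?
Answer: -172201/8742 ≈ -19.698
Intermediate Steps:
m(z, q) = -20
m(9, -11) + (58/(-93) + 174/188) = -20 + (58/(-93) + 174/188) = -20 + (58*(-1/93) + 174*(1/188)) = -20 + (-58/93 + 87/94) = -20 + 2639/8742 = -172201/8742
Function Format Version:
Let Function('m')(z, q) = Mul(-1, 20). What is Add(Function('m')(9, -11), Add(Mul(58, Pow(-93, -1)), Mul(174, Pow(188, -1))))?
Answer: Rational(-172201, 8742) ≈ -19.698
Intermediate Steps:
Function('m')(z, q) = -20
Add(Function('m')(9, -11), Add(Mul(58, Pow(-93, -1)), Mul(174, Pow(188, -1)))) = Add(-20, Add(Mul(58, Pow(-93, -1)), Mul(174, Pow(188, -1)))) = Add(-20, Add(Mul(58, Rational(-1, 93)), Mul(174, Rational(1, 188)))) = Add(-20, Add(Rational(-58, 93), Rational(87, 94))) = Add(-20, Rational(2639, 8742)) = Rational(-172201, 8742)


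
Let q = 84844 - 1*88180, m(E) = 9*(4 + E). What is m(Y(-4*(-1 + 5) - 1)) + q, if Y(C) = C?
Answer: -3453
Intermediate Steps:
m(E) = 36 + 9*E
q = -3336 (q = 84844 - 88180 = -3336)
m(Y(-4*(-1 + 5) - 1)) + q = (36 + 9*(-4*(-1 + 5) - 1)) - 3336 = (36 + 9*(-4*4 - 1)) - 3336 = (36 + 9*(-16 - 1)) - 3336 = (36 + 9*(-17)) - 3336 = (36 - 153) - 3336 = -117 - 3336 = -3453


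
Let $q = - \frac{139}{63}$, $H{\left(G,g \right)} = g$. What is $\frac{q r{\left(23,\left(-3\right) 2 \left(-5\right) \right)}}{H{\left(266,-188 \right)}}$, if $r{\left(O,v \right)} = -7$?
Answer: $- \frac{139}{1692} \approx -0.082151$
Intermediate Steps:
$q = - \frac{139}{63}$ ($q = \left(-139\right) \frac{1}{63} = - \frac{139}{63} \approx -2.2063$)
$\frac{q r{\left(23,\left(-3\right) 2 \left(-5\right) \right)}}{H{\left(266,-188 \right)}} = \frac{\left(- \frac{139}{63}\right) \left(-7\right)}{-188} = \frac{139}{9} \left(- \frac{1}{188}\right) = - \frac{139}{1692}$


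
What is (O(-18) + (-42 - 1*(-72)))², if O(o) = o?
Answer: 144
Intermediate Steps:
(O(-18) + (-42 - 1*(-72)))² = (-18 + (-42 - 1*(-72)))² = (-18 + (-42 + 72))² = (-18 + 30)² = 12² = 144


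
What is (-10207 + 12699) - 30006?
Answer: -27514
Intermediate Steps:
(-10207 + 12699) - 30006 = 2492 - 30006 = -27514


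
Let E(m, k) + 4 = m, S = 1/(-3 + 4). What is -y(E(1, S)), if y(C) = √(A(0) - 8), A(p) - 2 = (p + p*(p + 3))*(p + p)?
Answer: -I*√6 ≈ -2.4495*I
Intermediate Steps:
A(p) = 2 + 2*p*(p + p*(3 + p)) (A(p) = 2 + (p + p*(p + 3))*(p + p) = 2 + (p + p*(3 + p))*(2*p) = 2 + 2*p*(p + p*(3 + p)))
S = 1 (S = 1/1 = 1)
E(m, k) = -4 + m
y(C) = I*√6 (y(C) = √((2 + 2*0³ + 8*0²) - 8) = √((2 + 2*0 + 8*0) - 8) = √((2 + 0 + 0) - 8) = √(2 - 8) = √(-6) = I*√6)
-y(E(1, S)) = -I*√6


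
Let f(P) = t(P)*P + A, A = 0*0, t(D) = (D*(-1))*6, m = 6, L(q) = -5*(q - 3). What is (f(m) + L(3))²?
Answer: 46656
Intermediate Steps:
L(q) = 15 - 5*q (L(q) = -5*(-3 + q) = 15 - 5*q)
t(D) = -6*D (t(D) = -D*6 = -6*D)
A = 0
f(P) = -6*P² (f(P) = (-6*P)*P + 0 = -6*P² + 0 = -6*P²)
(f(m) + L(3))² = (-6*6² + (15 - 5*3))² = (-6*36 + (15 - 15))² = (-216 + 0)² = (-216)² = 46656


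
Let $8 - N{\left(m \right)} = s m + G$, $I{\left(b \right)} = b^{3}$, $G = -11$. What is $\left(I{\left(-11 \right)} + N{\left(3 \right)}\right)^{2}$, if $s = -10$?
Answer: $1643524$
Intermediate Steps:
$N{\left(m \right)} = 19 + 10 m$ ($N{\left(m \right)} = 8 - \left(- 10 m - 11\right) = 8 - \left(-11 - 10 m\right) = 8 + \left(11 + 10 m\right) = 19 + 10 m$)
$\left(I{\left(-11 \right)} + N{\left(3 \right)}\right)^{2} = \left(\left(-11\right)^{3} + \left(19 + 10 \cdot 3\right)\right)^{2} = \left(-1331 + \left(19 + 30\right)\right)^{2} = \left(-1331 + 49\right)^{2} = \left(-1282\right)^{2} = 1643524$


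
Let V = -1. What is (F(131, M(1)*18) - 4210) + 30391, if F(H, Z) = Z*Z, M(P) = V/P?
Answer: 26505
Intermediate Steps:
M(P) = -1/P
F(H, Z) = Z²
(F(131, M(1)*18) - 4210) + 30391 = ((-1/1*18)² - 4210) + 30391 = ((-1*1*18)² - 4210) + 30391 = ((-1*18)² - 4210) + 30391 = ((-18)² - 4210) + 30391 = (324 - 4210) + 30391 = -3886 + 30391 = 26505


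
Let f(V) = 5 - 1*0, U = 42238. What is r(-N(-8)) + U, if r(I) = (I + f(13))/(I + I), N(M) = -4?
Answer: 337913/8 ≈ 42239.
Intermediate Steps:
f(V) = 5 (f(V) = 5 + 0 = 5)
r(I) = (5 + I)/(2*I) (r(I) = (I + 5)/(I + I) = (5 + I)/((2*I)) = (5 + I)*(1/(2*I)) = (5 + I)/(2*I))
r(-N(-8)) + U = (5 - 1*(-4))/(2*((-1*(-4)))) + 42238 = (1/2)*(5 + 4)/4 + 42238 = (1/2)*(1/4)*9 + 42238 = 9/8 + 42238 = 337913/8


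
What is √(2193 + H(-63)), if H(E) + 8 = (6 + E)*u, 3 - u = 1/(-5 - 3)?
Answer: 13*√190/4 ≈ 44.798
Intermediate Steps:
u = 25/8 (u = 3 - 1/(-5 - 3) = 3 - 1/(-8) = 3 - 1*(-⅛) = 3 + ⅛ = 25/8 ≈ 3.1250)
H(E) = 43/4 + 25*E/8 (H(E) = -8 + (6 + E)*(25/8) = -8 + (75/4 + 25*E/8) = 43/4 + 25*E/8)
√(2193 + H(-63)) = √(2193 + (43/4 + (25/8)*(-63))) = √(2193 + (43/4 - 1575/8)) = √(2193 - 1489/8) = √(16055/8) = 13*√190/4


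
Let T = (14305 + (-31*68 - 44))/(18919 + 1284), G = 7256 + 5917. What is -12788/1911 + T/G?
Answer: -1134433296463/169527433803 ≈ -6.6917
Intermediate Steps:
G = 13173
T = 12153/20203 (T = (14305 + (-2108 - 44))/20203 = (14305 - 2152)*(1/20203) = 12153*(1/20203) = 12153/20203 ≈ 0.60154)
-12788/1911 + T/G = -12788/1911 + (12153/20203)/13173 = -12788*1/1911 + (12153/20203)*(1/13173) = -12788/1911 + 4051/88711373 = -1134433296463/169527433803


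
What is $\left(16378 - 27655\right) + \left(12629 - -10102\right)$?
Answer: $11454$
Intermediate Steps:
$\left(16378 - 27655\right) + \left(12629 - -10102\right) = -11277 + \left(12629 + 10102\right) = -11277 + 22731 = 11454$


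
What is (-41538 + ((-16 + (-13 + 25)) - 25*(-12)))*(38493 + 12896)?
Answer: -2119385138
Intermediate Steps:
(-41538 + ((-16 + (-13 + 25)) - 25*(-12)))*(38493 + 12896) = (-41538 + ((-16 + 12) + 300))*51389 = (-41538 + (-4 + 300))*51389 = (-41538 + 296)*51389 = -41242*51389 = -2119385138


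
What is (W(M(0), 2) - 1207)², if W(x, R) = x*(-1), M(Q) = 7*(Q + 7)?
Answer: 1577536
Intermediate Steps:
M(Q) = 49 + 7*Q (M(Q) = 7*(7 + Q) = 49 + 7*Q)
W(x, R) = -x
(W(M(0), 2) - 1207)² = (-(49 + 7*0) - 1207)² = (-(49 + 0) - 1207)² = (-1*49 - 1207)² = (-49 - 1207)² = (-1256)² = 1577536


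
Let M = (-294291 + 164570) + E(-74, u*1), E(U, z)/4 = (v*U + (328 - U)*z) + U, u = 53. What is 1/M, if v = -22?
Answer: -1/38281 ≈ -2.6123e-5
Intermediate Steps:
E(U, z) = -84*U + 4*z*(328 - U) (E(U, z) = 4*((-22*U + (328 - U)*z) + U) = 4*((-22*U + z*(328 - U)) + U) = 4*(-21*U + z*(328 - U)) = -84*U + 4*z*(328 - U))
M = -38281 (M = (-294291 + 164570) + (-84*(-74) + 1312*(53*1) - 4*(-74)*53*1) = -129721 + (6216 + 1312*53 - 4*(-74)*53) = -129721 + (6216 + 69536 + 15688) = -129721 + 91440 = -38281)
1/M = 1/(-38281) = -1/38281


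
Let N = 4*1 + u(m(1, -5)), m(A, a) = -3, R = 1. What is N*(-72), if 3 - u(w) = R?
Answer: -432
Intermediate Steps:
u(w) = 2 (u(w) = 3 - 1*1 = 3 - 1 = 2)
N = 6 (N = 4*1 + 2 = 4 + 2 = 6)
N*(-72) = 6*(-72) = -432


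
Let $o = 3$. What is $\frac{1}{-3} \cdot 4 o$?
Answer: $-4$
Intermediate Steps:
$\frac{1}{-3} \cdot 4 o = \frac{1}{-3} \cdot 4 \cdot 3 = \left(- \frac{1}{3}\right) 4 \cdot 3 = \left(- \frac{4}{3}\right) 3 = -4$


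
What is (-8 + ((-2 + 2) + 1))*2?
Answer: -14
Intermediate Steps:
(-8 + ((-2 + 2) + 1))*2 = (-8 + (0 + 1))*2 = (-8 + 1)*2 = -7*2 = -14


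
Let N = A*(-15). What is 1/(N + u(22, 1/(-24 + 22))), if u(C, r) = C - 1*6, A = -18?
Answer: 1/286 ≈ 0.0034965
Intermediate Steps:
u(C, r) = -6 + C (u(C, r) = C - 6 = -6 + C)
N = 270 (N = -18*(-15) = 270)
1/(N + u(22, 1/(-24 + 22))) = 1/(270 + (-6 + 22)) = 1/(270 + 16) = 1/286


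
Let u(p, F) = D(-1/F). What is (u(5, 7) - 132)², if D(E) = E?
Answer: 855625/49 ≈ 17462.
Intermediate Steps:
u(p, F) = -1/F
(u(5, 7) - 132)² = (-1/7 - 132)² = (-1*⅐ - 132)² = (-⅐ - 132)² = (-925/7)² = 855625/49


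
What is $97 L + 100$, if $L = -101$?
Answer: $-9697$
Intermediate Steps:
$97 L + 100 = 97 \left(-101\right) + 100 = -9797 + 100 = -9697$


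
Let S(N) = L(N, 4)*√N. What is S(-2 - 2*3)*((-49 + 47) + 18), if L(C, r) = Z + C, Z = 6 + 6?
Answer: 128*I*√2 ≈ 181.02*I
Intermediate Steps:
Z = 12
L(C, r) = 12 + C
S(N) = √N*(12 + N) (S(N) = (12 + N)*√N = √N*(12 + N))
S(-2 - 2*3)*((-49 + 47) + 18) = (√(-2 - 2*3)*(12 + (-2 - 2*3)))*((-49 + 47) + 18) = (√(-2 - 6)*(12 + (-2 - 6)))*(-2 + 18) = (√(-8)*(12 - 8))*16 = ((2*I*√2)*4)*16 = (8*I*√2)*16 = 128*I*√2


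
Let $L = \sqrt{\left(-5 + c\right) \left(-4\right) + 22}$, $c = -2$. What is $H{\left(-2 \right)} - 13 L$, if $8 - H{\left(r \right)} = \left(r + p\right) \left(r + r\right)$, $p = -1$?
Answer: $-4 - 65 \sqrt{2} \approx -95.924$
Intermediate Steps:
$H{\left(r \right)} = 8 - 2 r \left(-1 + r\right)$ ($H{\left(r \right)} = 8 - \left(r - 1\right) \left(r + r\right) = 8 - \left(-1 + r\right) 2 r = 8 - 2 r \left(-1 + r\right)$)
$L = 5 \sqrt{2}$ ($L = \sqrt{\left(-5 - 2\right) \left(-4\right) + 22} = \sqrt{\left(-7\right) \left(-4\right) + 22} = \sqrt{28 + 22} = \sqrt{50} = 5 \sqrt{2} \approx 7.0711$)
$H{\left(-2 \right)} - 13 L = \left(8 - 2 \left(-2\right)^{2} + 2 \left(-2\right)\right) - 13 \cdot 5 \sqrt{2} = \left(8 - 8 - 4\right) - 65 \sqrt{2} = -4 - 65 \sqrt{2}$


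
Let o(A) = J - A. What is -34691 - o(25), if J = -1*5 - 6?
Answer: -34655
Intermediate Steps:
J = -11 (J = -5 - 6 = -11)
o(A) = -11 - A
-34691 - o(25) = -34691 - (-11 - 1*25) = -34691 - (-11 - 25) = -34691 - 1*(-36) = -34691 + 36 = -34655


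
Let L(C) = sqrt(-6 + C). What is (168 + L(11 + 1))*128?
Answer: 21504 + 128*sqrt(6) ≈ 21818.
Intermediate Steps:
(168 + L(11 + 1))*128 = (168 + sqrt(-6 + (11 + 1)))*128 = (168 + sqrt(-6 + 12))*128 = (168 + sqrt(6))*128 = 21504 + 128*sqrt(6)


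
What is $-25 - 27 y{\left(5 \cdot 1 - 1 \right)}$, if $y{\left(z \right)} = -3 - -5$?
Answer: $-79$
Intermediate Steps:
$y{\left(z \right)} = 2$ ($y{\left(z \right)} = -3 + 5 = 2$)
$-25 - 27 y{\left(5 \cdot 1 - 1 \right)} = -25 - 54 = -79$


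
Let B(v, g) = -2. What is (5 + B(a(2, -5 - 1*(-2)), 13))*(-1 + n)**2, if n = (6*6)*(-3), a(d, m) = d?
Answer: 35643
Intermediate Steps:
n = -108 (n = 36*(-3) = -108)
(5 + B(a(2, -5 - 1*(-2)), 13))*(-1 + n)**2 = (5 - 2)*(-1 - 108)**2 = 3*(-109)**2 = 3*11881 = 35643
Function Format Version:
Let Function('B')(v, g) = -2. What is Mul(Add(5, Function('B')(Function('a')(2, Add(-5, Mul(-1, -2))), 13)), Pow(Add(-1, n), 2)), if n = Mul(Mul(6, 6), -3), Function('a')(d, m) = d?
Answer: 35643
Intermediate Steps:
n = -108 (n = Mul(36, -3) = -108)
Mul(Add(5, Function('B')(Function('a')(2, Add(-5, Mul(-1, -2))), 13)), Pow(Add(-1, n), 2)) = Mul(Add(5, -2), Pow(Add(-1, -108), 2)) = Mul(3, Pow(-109, 2)) = Mul(3, 11881) = 35643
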